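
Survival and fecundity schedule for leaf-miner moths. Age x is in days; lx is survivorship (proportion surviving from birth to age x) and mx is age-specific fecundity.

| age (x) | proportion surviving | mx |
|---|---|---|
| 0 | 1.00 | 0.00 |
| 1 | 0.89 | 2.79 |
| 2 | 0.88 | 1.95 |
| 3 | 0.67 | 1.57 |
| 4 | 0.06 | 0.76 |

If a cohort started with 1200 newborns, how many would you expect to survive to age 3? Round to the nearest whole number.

Expected survivors = N0 · l_3 = 1200 × 0.67 = 804 → 804

804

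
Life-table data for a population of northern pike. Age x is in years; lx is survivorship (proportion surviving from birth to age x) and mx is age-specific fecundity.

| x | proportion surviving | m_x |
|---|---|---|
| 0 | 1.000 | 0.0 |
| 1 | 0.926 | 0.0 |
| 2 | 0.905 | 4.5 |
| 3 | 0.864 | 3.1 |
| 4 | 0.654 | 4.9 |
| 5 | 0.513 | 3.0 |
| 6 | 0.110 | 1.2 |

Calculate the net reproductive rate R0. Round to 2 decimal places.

lx·mx by age: 0, 0, 4.0725, 2.6784, 3.2046, 1.539, 0.132
R0 = Σ lx·mx = 11.6265 → 11.63

11.63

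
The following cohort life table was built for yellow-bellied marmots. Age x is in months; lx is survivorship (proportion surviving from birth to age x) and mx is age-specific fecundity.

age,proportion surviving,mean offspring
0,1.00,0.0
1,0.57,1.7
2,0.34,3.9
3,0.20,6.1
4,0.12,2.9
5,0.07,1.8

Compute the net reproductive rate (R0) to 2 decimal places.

3.99

lx·mx by age: 0, 0.969, 1.326, 1.22, 0.348, 0.126
R0 = Σ lx·mx = 3.989 → 3.99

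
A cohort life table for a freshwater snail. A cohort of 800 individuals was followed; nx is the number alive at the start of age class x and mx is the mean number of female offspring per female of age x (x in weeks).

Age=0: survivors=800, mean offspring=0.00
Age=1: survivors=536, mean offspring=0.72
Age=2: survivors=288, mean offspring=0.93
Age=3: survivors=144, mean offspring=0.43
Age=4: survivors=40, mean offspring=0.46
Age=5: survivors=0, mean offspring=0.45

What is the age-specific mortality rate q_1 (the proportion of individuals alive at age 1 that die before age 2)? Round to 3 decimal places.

lx = nx/n0 = nx/800: 1, 0.67, 0.36, 0.18, 0.05, 0
q_1 = (l_1 − l_2) / l_1 = (0.67 − 0.36) / 0.67
     = 0.31 / 0.67 = 0.462687… → 0.463

0.463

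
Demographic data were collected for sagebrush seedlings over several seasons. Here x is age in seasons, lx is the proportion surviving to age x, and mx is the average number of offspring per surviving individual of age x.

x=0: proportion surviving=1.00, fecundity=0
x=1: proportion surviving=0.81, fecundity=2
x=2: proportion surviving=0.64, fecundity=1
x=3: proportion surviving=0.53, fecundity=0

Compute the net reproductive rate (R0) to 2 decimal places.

lx·mx by age: 0, 1.62, 0.64, 0
R0 = Σ lx·mx = 2.26 → 2.26

2.26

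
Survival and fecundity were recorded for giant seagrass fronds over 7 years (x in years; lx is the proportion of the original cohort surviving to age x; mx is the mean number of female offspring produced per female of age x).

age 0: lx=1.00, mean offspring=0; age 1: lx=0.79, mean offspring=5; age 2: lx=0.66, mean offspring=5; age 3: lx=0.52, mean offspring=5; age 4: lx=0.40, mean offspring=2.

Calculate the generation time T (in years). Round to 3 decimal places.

2.023

lx·mx: 0, 3.95, 3.3, 2.6, 0.8 → R0 = 10.65
x·lx·mx: 0, 3.95, 6.6, 7.8, 3.2 → Σ = 21.55
T = 21.55 / 10.65 = 2.023474… → 2.023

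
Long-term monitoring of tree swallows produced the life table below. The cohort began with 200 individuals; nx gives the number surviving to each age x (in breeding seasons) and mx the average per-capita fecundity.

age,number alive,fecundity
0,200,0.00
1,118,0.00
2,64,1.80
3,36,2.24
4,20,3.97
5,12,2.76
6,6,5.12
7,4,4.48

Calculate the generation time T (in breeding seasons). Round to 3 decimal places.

lx = nx/n0 = nx/200: 1, 0.59, 0.32, 0.18, 0.1, 0.06, 0.03, 0.02
lx·mx: 0, 0, 0.576, 0.4032, 0.397, 0.1656, 0.1536, 0.0896 → R0 = 1.785
x·lx·mx: 0, 0, 1.152, 1.2096, 1.588, 0.828, 0.9216, 0.6272 → Σ = 6.3264
T = 6.3264 / 1.785 = 3.544202… → 3.544

3.544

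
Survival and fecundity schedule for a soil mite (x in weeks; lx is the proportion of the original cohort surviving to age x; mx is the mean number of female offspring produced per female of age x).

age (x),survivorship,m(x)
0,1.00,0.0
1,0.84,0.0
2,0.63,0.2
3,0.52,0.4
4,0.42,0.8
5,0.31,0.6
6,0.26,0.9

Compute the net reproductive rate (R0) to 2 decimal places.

1.09

lx·mx by age: 0, 0, 0.126, 0.208, 0.336, 0.186, 0.234
R0 = Σ lx·mx = 1.09 → 1.09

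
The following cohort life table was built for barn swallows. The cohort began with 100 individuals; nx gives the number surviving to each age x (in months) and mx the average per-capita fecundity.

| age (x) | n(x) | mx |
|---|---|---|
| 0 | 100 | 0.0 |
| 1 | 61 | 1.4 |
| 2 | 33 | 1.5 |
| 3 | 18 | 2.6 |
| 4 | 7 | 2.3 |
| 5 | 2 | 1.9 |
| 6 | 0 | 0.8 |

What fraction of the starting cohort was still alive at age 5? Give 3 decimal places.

l_5 = n_5/n_0 = 2/100 = 0.02 → 0.020

0.020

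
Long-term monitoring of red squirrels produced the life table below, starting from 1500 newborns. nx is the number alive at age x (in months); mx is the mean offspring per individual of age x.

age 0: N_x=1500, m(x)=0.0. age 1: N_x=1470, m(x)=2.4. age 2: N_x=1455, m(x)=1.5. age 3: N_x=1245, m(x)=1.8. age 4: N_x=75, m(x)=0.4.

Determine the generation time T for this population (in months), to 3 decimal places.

1.846

lx = nx/n0 = nx/1500: 1, 0.98, 0.97, 0.83, 0.05
lx·mx: 0, 2.352, 1.455, 1.494, 0.02 → R0 = 5.321
x·lx·mx: 0, 2.352, 2.91, 4.482, 0.08 → Σ = 9.824
T = 9.824 / 5.321 = 1.846269… → 1.846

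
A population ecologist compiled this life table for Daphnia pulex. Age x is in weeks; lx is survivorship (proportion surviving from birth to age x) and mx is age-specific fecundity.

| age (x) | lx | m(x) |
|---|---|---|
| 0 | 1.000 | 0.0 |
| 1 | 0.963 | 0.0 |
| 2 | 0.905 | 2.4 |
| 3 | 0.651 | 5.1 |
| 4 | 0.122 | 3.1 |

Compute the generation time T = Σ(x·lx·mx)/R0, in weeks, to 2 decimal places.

lx·mx: 0, 0, 2.172, 3.3201, 0.3782 → R0 = 5.8703
x·lx·mx: 0, 0, 4.344, 9.9603, 1.5128 → Σ = 15.8171
T = 15.8171 / 5.8703 = 2.694428… → 2.69

2.69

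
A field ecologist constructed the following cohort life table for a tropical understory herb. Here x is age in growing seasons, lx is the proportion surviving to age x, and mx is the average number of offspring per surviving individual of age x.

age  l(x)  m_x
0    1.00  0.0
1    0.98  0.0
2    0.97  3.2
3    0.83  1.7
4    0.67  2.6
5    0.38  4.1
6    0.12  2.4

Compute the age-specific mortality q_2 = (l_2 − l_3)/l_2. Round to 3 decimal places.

q_2 = (l_2 − l_3) / l_2 = (0.97 − 0.83) / 0.97
     = 0.14 / 0.97 = 0.14433… → 0.144

0.144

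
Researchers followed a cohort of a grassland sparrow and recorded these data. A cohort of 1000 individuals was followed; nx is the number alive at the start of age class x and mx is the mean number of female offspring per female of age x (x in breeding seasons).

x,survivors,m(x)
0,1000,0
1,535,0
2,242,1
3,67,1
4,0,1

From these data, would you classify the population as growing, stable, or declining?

declining

lx = nx/n0 = nx/1000: 1, 0.535, 0.242, 0.067, 0
R0 = Σ lx·mx = 0 + 0 + 0.242 + 0.067 + 0 = 0.309
R0 < 1, so the population is declining.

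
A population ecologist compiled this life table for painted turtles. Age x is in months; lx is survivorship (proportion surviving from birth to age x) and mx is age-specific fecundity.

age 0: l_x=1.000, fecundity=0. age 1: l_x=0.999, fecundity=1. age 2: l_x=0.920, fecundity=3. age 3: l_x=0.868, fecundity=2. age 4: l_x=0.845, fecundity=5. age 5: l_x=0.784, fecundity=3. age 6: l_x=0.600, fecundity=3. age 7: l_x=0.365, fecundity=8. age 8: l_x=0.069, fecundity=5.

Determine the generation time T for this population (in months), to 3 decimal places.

lx·mx: 0, 0.999, 2.76, 1.736, 4.225, 2.352, 1.8, 2.92, 0.345 → R0 = 17.137
x·lx·mx: 0, 0.999, 5.52, 5.208, 16.9, 11.76, 10.8, 20.44, 2.76 → Σ = 74.387
T = 74.387 / 17.137 = 4.340725… → 4.341

4.341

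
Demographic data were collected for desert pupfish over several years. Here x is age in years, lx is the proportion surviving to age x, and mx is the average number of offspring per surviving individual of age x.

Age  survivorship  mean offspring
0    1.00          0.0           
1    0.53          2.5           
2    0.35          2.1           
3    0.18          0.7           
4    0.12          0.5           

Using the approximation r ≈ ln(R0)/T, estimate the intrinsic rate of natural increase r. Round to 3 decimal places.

0.532

R0 = Σ lx·mx = 0 + 1.325 + 0.735 + 0.126 + 0.06 = 2.246
Σ x·lx·mx = 3.413; T = 3.413/2.246 = 1.51959…
r ≈ ln(R0)/T = ln(2.246)/1.51959… = 0.53248… → 0.532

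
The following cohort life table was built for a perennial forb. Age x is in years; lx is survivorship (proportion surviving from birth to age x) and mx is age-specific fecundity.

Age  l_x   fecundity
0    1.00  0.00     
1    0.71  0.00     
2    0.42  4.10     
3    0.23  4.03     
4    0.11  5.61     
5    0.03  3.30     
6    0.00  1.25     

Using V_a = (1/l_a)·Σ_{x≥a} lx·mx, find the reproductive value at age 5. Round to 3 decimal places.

3.300

lx·mx for x ≥ 5: 0.099, 0 → sum = 0.099
V_5 = 0.099 / l_5 = 0.099 / 0.03 = 3.3 → 3.300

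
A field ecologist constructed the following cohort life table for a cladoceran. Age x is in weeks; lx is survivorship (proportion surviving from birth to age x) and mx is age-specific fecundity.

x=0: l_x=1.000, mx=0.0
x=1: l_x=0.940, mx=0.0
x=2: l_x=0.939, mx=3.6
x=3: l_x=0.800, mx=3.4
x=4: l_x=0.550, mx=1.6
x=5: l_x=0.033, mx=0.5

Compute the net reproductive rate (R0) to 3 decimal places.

6.997

lx·mx by age: 0, 0, 3.3804, 2.72, 0.88, 0.0165
R0 = Σ lx·mx = 6.9969 → 6.997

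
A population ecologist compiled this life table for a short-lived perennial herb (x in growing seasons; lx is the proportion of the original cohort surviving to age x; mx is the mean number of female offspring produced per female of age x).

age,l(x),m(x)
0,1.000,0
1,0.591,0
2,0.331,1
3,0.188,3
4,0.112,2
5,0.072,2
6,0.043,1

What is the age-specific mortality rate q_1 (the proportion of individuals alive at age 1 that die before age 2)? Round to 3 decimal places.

q_1 = (l_1 − l_2) / l_1 = (0.591 − 0.331) / 0.591
     = 0.26 / 0.591 = 0.439932… → 0.440

0.440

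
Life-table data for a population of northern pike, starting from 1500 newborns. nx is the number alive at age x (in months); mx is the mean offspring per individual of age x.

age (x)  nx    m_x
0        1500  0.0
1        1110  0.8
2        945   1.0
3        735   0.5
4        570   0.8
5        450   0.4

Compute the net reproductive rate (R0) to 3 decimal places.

lx = nx/n0 = nx/1500: 1, 0.74, 0.63, 0.49, 0.38, 0.3
lx·mx by age: 0, 0.592, 0.63, 0.245, 0.304, 0.12
R0 = Σ lx·mx = 1.891 → 1.891

1.891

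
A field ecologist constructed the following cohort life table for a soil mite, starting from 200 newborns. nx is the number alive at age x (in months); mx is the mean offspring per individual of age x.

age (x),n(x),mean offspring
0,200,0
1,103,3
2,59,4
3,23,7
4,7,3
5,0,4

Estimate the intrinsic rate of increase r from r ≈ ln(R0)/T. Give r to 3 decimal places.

lx = nx/n0 = nx/200: 1, 0.515, 0.295, 0.115, 0.035, 0
R0 = Σ lx·mx = 0 + 1.545 + 1.18 + 0.805 + 0.105 + 0 = 3.635
Σ x·lx·mx = 6.74; T = 6.74/3.635 = 1.8542…
r ≈ ln(R0)/T = ln(3.635)/1.8542… = 0.69605… → 0.696

0.696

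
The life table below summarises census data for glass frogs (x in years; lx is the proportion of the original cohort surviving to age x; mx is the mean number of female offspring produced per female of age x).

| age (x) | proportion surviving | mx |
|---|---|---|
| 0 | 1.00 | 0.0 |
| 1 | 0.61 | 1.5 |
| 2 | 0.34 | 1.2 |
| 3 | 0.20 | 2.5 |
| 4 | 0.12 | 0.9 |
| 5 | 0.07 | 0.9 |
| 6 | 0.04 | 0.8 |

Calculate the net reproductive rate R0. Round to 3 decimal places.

2.026

lx·mx by age: 0, 0.915, 0.408, 0.5, 0.108, 0.063, 0.032
R0 = Σ lx·mx = 2.026 → 2.026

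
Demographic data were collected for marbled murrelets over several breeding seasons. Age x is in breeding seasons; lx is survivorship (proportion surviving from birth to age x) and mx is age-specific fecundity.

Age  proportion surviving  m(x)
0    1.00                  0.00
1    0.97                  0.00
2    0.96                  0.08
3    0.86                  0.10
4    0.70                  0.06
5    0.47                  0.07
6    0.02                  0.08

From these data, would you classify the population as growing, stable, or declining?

declining

R0 = Σ lx·mx = 0 + 0 + 0.0768 + 0.086 + 0.042 + 0.0329 + 0.0016 = 0.2393
R0 < 1, so the population is declining.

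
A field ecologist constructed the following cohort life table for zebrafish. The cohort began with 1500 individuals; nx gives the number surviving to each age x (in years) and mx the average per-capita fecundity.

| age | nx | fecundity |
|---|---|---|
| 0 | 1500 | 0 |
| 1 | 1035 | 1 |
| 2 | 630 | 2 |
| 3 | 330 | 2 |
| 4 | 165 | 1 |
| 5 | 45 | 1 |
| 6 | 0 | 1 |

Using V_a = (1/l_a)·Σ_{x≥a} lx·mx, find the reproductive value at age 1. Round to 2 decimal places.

3.06

lx = nx/n0 = nx/1500: 1, 0.69, 0.42, 0.22, 0.11, 0.03, 0
lx·mx for x ≥ 1: 0.69, 0.84, 0.44, 0.11, 0.03, 0 → sum = 2.11
V_1 = 2.11 / l_1 = 2.11 / 0.69 = 3.057971… → 3.06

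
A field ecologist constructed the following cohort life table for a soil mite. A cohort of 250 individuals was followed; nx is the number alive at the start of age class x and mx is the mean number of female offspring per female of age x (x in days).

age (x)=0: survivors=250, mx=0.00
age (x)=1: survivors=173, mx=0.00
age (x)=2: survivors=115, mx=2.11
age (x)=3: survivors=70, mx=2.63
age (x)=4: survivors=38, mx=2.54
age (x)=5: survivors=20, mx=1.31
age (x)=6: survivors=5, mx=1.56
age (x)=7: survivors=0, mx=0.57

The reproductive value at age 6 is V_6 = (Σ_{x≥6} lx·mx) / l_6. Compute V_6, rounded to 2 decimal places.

lx = nx/n0 = nx/250: 1, 0.692, 0.46, 0.28, 0.152, 0.08, 0.02, 0
lx·mx for x ≥ 6: 0.0312, 0 → sum = 0.0312
V_6 = 0.0312 / l_6 = 0.0312 / 0.02 = 1.56 → 1.56

1.56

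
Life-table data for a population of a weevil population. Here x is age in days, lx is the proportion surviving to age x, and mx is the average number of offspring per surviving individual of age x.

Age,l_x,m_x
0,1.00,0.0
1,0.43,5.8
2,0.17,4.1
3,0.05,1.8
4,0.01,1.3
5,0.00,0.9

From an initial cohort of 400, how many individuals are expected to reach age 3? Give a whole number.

Expected survivors = N0 · l_3 = 400 × 0.05 = 20 → 20

20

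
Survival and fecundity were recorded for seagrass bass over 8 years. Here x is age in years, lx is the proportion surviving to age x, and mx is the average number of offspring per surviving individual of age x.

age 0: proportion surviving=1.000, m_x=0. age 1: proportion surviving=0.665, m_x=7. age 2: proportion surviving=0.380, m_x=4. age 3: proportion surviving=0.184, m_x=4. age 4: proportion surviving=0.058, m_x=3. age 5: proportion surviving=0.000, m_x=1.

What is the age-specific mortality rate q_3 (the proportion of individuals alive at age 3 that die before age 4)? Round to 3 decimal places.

0.685

q_3 = (l_3 − l_4) / l_3 = (0.184 − 0.058) / 0.184
     = 0.126 / 0.184 = 0.684783… → 0.685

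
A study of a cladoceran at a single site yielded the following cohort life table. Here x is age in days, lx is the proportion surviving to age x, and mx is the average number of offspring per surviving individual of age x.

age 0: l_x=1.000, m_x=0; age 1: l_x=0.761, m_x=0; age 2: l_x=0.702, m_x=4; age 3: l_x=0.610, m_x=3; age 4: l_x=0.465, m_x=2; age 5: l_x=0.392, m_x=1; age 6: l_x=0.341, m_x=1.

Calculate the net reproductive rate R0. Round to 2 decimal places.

6.30

lx·mx by age: 0, 0, 2.808, 1.83, 0.93, 0.392, 0.341
R0 = Σ lx·mx = 6.301 → 6.30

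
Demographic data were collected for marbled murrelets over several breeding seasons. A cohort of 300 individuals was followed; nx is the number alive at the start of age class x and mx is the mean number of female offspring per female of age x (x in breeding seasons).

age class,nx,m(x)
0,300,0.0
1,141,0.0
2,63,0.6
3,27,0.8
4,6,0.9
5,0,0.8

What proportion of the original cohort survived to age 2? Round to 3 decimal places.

l_2 = n_2/n_0 = 63/300 = 0.21 → 0.210

0.210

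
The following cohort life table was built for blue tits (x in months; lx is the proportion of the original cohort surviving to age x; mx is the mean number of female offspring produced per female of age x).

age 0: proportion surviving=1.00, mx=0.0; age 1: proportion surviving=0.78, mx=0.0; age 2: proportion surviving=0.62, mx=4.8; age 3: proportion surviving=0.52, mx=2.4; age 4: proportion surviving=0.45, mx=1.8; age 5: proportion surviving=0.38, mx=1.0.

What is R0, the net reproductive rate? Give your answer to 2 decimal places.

lx·mx by age: 0, 0, 2.976, 1.248, 0.81, 0.38
R0 = Σ lx·mx = 5.414 → 5.41

5.41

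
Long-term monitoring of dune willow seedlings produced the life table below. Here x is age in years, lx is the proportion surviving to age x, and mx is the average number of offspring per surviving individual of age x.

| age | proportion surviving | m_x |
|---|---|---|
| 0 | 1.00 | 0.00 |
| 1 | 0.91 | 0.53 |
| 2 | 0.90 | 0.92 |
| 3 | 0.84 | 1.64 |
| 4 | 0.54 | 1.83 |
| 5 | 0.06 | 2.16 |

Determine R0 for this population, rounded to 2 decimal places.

3.81

lx·mx by age: 0, 0.4823, 0.828, 1.3776, 0.9882, 0.1296
R0 = Σ lx·mx = 3.8057 → 3.81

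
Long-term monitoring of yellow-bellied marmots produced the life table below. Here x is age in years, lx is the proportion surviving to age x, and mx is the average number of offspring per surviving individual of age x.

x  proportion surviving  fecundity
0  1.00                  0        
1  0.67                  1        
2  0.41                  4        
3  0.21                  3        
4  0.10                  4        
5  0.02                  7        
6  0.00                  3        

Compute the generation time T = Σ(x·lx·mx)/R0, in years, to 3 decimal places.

lx·mx: 0, 0.67, 1.64, 0.63, 0.4, 0.14, 0 → R0 = 3.48
x·lx·mx: 0, 0.67, 3.28, 1.89, 1.6, 0.7, 0 → Σ = 8.14
T = 8.14 / 3.48 = 2.33908… → 2.339

2.339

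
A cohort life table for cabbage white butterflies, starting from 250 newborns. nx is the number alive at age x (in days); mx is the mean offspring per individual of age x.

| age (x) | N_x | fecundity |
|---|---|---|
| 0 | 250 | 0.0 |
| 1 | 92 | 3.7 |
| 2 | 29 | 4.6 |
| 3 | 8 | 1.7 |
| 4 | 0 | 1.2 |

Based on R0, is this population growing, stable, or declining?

growing

lx = nx/n0 = nx/250: 1, 0.368, 0.116, 0.032, 0
R0 = Σ lx·mx = 0 + 1.3616 + 0.5336 + 0.0544 + 0 = 1.9496
R0 > 1, so the population is growing.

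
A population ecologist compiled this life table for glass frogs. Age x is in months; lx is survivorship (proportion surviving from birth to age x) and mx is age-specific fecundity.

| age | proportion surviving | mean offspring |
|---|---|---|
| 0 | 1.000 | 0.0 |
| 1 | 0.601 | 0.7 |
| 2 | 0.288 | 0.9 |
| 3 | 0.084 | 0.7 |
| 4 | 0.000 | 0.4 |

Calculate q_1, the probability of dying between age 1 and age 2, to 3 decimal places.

q_1 = (l_1 − l_2) / l_1 = (0.601 − 0.288) / 0.601
     = 0.313 / 0.601 = 0.520799… → 0.521

0.521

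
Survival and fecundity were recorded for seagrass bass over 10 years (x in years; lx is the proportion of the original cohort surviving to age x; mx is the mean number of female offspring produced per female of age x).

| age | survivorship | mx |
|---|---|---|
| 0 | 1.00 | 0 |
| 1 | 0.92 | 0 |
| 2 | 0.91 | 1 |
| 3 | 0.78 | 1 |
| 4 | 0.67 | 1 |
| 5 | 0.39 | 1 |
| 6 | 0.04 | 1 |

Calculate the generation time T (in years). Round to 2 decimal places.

3.24

lx·mx: 0, 0, 0.91, 0.78, 0.67, 0.39, 0.04 → R0 = 2.79
x·lx·mx: 0, 0, 1.82, 2.34, 2.68, 1.95, 0.24 → Σ = 9.03
T = 9.03 / 2.79 = 3.236559… → 3.24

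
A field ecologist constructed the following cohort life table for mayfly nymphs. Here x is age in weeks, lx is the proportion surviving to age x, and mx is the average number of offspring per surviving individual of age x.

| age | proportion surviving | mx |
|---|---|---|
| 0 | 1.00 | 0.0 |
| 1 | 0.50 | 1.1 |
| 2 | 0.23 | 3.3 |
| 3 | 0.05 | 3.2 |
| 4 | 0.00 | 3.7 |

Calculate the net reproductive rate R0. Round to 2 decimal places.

lx·mx by age: 0, 0.55, 0.759, 0.16, 0
R0 = Σ lx·mx = 1.469 → 1.47

1.47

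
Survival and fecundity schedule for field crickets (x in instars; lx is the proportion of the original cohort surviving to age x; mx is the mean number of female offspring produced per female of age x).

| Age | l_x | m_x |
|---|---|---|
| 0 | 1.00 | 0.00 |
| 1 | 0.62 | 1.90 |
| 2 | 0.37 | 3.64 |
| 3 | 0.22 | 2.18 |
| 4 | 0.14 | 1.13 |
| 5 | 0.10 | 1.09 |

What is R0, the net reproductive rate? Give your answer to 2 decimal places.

lx·mx by age: 0, 1.178, 1.3468, 0.4796, 0.1582, 0.109
R0 = Σ lx·mx = 3.2716 → 3.27

3.27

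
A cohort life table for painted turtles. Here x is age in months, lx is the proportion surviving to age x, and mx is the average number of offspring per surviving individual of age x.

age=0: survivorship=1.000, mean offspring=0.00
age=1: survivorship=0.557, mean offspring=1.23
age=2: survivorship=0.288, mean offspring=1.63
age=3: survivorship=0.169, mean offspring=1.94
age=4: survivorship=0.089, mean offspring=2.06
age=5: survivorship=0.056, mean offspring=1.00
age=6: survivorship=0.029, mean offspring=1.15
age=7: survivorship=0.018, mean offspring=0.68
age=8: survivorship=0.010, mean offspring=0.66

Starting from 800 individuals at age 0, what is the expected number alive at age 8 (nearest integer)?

Expected survivors = N0 · l_8 = 800 × 0.010 = 8 → 8

8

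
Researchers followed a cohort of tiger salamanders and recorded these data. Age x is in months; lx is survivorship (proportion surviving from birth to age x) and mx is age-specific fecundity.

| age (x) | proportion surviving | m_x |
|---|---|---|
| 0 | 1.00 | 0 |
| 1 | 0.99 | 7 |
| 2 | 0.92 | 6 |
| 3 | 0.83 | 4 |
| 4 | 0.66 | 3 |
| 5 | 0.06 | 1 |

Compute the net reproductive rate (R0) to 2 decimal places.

17.81

lx·mx by age: 0, 6.93, 5.52, 3.32, 1.98, 0.06
R0 = Σ lx·mx = 17.81 → 17.81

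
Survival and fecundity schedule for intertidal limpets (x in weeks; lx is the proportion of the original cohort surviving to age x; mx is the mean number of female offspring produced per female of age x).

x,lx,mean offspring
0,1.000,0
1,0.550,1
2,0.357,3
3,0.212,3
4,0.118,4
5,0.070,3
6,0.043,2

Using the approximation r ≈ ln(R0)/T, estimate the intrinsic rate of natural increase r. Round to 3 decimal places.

0.416

R0 = Σ lx·mx = 0 + 0.55 + 1.071 + 0.636 + 0.472 + 0.21 + 0.086 = 3.025
Σ x·lx·mx = 8.054; T = 8.054/3.025 = 2.66248…
r ≈ ln(R0)/T = ln(3.025)/2.66248… = 0.41574… → 0.416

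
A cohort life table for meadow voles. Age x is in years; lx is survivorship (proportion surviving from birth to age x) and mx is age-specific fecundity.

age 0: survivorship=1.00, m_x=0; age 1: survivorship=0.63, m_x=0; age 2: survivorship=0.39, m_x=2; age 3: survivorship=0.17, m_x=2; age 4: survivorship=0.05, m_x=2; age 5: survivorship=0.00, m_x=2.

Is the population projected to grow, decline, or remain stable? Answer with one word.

R0 = Σ lx·mx = 0 + 0 + 0.78 + 0.34 + 0.1 + 0 = 1.22
R0 > 1, so the population is growing.

growing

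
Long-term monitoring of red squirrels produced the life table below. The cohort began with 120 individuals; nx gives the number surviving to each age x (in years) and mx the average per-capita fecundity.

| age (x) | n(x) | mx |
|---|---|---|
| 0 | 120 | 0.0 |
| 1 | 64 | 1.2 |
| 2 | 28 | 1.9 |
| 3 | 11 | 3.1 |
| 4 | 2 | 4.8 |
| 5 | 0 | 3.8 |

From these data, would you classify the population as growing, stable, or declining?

growing

lx = nx/n0 = nx/120: 1, 0.53333…, 0.23333…, 0.09167…, 0.01667…, 0
R0 = Σ lx·mx = 0 + 0.64… + 0.443333… + 0.284167… + 0.08… + 0 = 1.4475…
R0 > 1, so the population is growing.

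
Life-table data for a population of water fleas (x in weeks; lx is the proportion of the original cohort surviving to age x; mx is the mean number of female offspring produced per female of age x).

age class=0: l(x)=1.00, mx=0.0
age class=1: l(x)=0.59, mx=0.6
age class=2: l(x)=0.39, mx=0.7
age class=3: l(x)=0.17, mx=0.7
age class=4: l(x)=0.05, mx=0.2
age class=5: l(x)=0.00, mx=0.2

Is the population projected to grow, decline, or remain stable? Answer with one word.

R0 = Σ lx·mx = 0 + 0.354 + 0.273 + 0.119 + 0.01 + 0 = 0.756
R0 < 1, so the population is declining.

declining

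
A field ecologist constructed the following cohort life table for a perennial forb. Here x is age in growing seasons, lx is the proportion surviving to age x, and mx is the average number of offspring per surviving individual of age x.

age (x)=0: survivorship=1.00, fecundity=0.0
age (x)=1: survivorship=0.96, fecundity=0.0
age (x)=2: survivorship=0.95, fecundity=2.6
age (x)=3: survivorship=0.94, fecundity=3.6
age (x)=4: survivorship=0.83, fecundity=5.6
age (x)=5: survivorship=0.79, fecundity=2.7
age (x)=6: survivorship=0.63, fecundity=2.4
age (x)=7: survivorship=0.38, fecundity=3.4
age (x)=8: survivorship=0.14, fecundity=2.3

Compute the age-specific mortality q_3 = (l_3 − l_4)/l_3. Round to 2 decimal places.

q_3 = (l_3 − l_4) / l_3 = (0.94 − 0.83) / 0.94
     = 0.11 / 0.94 = 0.117021… → 0.12

0.12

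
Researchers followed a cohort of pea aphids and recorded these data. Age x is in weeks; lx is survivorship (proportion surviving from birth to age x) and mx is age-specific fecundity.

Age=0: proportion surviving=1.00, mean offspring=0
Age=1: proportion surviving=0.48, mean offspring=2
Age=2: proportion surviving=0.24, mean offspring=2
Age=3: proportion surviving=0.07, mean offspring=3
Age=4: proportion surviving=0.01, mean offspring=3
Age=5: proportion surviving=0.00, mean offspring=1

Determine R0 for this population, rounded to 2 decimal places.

lx·mx by age: 0, 0.96, 0.48, 0.21, 0.03, 0
R0 = Σ lx·mx = 1.68 → 1.68

1.68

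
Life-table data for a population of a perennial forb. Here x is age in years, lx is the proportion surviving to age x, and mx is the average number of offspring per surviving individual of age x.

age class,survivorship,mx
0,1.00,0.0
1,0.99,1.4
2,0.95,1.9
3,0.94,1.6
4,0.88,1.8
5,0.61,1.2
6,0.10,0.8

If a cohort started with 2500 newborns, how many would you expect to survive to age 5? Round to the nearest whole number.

Expected survivors = N0 · l_5 = 2500 × 0.61 = 1525 → 1525

1525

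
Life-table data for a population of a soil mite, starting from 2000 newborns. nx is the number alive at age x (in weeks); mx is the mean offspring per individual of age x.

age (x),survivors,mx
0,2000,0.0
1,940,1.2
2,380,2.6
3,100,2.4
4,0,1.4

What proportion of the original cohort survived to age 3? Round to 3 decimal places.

0.050

l_3 = n_3/n_0 = 100/2000 = 0.05 → 0.050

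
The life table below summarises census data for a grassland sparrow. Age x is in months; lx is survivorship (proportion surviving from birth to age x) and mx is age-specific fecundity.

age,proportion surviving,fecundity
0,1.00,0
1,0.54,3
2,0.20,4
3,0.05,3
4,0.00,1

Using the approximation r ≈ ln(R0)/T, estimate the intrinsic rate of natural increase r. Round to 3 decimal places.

R0 = Σ lx·mx = 0 + 1.62 + 0.8 + 0.15 + 0 = 2.57
Σ x·lx·mx = 3.67; T = 3.67/2.57 = 1.42802…
r ≈ ln(R0)/T = ln(2.57)/1.42802… = 0.66099… → 0.661

0.661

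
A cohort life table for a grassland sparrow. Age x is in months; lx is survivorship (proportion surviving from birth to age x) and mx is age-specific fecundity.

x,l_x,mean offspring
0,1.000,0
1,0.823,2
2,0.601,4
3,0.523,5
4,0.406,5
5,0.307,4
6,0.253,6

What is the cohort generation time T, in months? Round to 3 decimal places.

3.292

lx·mx: 0, 1.646, 2.404, 2.615, 2.03, 1.228, 1.518 → R0 = 11.441
x·lx·mx: 0, 1.646, 4.808, 7.845, 8.12, 6.14, 9.108 → Σ = 37.667
T = 37.667 / 11.441 = 3.292282… → 3.292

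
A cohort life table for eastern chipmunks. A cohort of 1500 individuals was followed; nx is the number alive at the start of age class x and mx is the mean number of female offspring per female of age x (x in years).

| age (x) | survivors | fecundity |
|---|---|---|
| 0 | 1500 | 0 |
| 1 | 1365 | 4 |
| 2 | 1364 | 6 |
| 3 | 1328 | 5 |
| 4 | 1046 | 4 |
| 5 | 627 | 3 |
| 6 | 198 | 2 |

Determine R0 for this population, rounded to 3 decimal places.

lx = nx/n0 = nx/1500: 1, 0.91, 0.90933…, 0.88533…, 0.69733…, 0.418, 0.132
lx·mx by age: 0, 3.64, 5.456…, 4.426667…, 2.789333…, 1.254, 0.264
R0 = Σ lx·mx = 17.83… → 17.830

17.830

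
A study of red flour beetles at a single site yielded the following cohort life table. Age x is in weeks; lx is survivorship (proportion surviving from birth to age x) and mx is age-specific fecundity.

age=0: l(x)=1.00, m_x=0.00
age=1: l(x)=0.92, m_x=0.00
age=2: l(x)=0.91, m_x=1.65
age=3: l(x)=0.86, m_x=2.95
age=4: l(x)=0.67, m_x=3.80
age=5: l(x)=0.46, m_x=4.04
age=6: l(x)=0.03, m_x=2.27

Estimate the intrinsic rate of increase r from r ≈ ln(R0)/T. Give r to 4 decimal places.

0.5976

R0 = Σ lx·mx = 0 + 0 + 1.5015 + 2.537 + 2.546 + 1.8584 + 0.0681 = 8.511
Σ x·lx·mx = 30.4986; T = 30.4986/8.511 = 3.58343…
r ≈ ln(R0)/T = ln(8.511)/3.58343… = 0.597572… → 0.5976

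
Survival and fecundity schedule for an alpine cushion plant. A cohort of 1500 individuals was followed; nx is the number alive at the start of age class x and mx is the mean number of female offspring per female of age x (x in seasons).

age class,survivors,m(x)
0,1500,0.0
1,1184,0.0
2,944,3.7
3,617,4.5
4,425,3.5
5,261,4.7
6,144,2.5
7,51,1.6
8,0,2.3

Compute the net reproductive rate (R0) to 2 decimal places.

lx = nx/n0 = nx/1500: 1, 0.78933…, 0.62933…, 0.41133…, 0.28333…, 0.174, 0.096, 0.034, 0
lx·mx by age: 0, 0, 2.328533…, 1.851…, 0.991667…, 0.8178, 0.24, 0.0544, 0
R0 = Σ lx·mx = 6.2834… → 6.28

6.28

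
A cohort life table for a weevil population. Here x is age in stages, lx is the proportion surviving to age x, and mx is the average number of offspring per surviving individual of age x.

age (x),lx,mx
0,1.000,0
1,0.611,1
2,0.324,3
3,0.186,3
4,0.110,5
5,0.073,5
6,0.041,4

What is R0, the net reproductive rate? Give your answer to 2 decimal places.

3.22

lx·mx by age: 0, 0.611, 0.972, 0.558, 0.55, 0.365, 0.164
R0 = Σ lx·mx = 3.22 → 3.22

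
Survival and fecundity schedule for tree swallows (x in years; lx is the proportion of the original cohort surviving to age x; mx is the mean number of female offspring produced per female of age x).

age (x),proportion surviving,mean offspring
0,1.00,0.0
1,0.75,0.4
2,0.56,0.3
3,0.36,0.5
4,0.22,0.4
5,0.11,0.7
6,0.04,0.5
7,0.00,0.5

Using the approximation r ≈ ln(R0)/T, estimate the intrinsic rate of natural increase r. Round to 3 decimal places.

R0 = Σ lx·mx = 0 + 0.3 + 0.168 + 0.18 + 0.088 + 0.077 + 0.02 + 0 = 0.833
Σ x·lx·mx = 2.033; T = 2.033/0.833 = 2.44058…
r ≈ ln(R0)/T = ln(0.833)/2.44058… = -0.07487… → -0.075

-0.075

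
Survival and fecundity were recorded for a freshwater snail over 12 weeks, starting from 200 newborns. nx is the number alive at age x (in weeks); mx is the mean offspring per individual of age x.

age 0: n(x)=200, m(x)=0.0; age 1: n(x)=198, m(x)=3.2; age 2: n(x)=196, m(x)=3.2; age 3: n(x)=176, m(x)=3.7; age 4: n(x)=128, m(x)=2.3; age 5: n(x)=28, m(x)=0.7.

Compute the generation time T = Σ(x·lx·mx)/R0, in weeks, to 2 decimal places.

2.30

lx = nx/n0 = nx/200: 1, 0.99, 0.98, 0.88, 0.64, 0.14
lx·mx: 0, 3.168, 3.136, 3.256, 1.472, 0.098 → R0 = 11.13
x·lx·mx: 0, 3.168, 6.272, 9.768, 5.888, 0.49 → Σ = 25.586
T = 25.586 / 11.13 = 2.298832… → 2.30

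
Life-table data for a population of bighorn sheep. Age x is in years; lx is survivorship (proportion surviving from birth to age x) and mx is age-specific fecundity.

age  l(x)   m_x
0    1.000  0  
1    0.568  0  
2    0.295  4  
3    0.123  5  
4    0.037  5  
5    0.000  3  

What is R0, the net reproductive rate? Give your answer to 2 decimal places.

lx·mx by age: 0, 0, 1.18, 0.615, 0.185, 0
R0 = Σ lx·mx = 1.98 → 1.98

1.98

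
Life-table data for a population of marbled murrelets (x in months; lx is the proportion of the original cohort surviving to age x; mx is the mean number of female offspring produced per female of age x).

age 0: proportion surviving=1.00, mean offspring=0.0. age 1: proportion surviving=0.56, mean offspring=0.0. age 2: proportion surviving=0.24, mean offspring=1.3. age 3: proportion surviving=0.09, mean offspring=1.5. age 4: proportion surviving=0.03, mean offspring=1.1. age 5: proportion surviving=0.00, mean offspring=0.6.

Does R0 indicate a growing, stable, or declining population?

R0 = Σ lx·mx = 0 + 0 + 0.312 + 0.135 + 0.033 + 0 = 0.48
R0 < 1, so the population is declining.

declining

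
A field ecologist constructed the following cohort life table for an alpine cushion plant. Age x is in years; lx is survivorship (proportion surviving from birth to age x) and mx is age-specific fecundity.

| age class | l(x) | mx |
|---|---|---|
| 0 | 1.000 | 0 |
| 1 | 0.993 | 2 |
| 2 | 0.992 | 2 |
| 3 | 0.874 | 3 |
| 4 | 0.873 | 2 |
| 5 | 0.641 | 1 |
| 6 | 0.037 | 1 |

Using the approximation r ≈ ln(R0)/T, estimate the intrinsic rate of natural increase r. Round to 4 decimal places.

R0 = Σ lx·mx = 0 + 1.986 + 1.984 + 2.622 + 1.746 + 0.641 + 0.037 = 9.016
Σ x·lx·mx = 24.231; T = 24.231/9.016 = 2.68756…
r ≈ ln(R0)/T = ln(9.016)/2.68756… = 0.818216… → 0.8182

0.8182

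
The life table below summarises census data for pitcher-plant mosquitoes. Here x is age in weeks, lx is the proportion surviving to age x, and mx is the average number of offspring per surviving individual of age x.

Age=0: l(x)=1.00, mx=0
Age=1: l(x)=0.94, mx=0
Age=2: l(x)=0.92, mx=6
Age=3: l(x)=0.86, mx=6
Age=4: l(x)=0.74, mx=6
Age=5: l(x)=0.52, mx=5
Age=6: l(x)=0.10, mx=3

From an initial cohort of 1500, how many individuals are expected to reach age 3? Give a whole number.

Expected survivors = N0 · l_3 = 1500 × 0.86 = 1290 → 1290

1290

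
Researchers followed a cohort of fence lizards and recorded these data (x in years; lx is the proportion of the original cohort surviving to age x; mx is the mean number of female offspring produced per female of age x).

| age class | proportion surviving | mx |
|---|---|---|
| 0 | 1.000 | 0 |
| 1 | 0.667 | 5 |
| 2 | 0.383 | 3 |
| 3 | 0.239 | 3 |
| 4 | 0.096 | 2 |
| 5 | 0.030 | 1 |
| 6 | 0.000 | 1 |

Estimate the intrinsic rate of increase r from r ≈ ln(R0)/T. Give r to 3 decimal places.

1.054

R0 = Σ lx·mx = 0 + 3.335 + 1.149 + 0.717 + 0.192 + 0.03 + 0 = 5.423
Σ x·lx·mx = 8.702; T = 8.702/5.423 = 1.60465…
r ≈ ln(R0)/T = ln(5.423)/1.60465… = 1.0536… → 1.054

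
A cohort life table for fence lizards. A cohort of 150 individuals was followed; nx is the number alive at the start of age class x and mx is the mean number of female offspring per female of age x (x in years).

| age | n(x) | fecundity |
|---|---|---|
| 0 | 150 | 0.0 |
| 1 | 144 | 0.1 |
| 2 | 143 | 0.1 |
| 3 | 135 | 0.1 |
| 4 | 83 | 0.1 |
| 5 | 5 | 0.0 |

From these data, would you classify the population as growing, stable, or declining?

lx = nx/n0 = nx/150: 1, 0.96, 0.95333…, 0.9, 0.55333…, 0.03333…
R0 = Σ lx·mx = 0 + 0.096 + 0.095333… + 0.09 + 0.055333… + 0 = 0.336667…
R0 < 1, so the population is declining.

declining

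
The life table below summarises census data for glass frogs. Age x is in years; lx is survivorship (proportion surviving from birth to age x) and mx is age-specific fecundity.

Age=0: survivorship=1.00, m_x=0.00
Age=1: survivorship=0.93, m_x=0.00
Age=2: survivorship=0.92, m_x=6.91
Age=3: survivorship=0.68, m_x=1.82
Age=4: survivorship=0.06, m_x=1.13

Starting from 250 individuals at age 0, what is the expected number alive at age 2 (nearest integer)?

230

Expected survivors = N0 · l_2 = 250 × 0.92 = 230 → 230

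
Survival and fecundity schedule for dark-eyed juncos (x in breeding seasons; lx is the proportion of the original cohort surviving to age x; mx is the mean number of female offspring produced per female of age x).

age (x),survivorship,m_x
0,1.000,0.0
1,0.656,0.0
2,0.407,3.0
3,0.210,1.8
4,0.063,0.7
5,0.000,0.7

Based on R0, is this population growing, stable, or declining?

R0 = Σ lx·mx = 0 + 0 + 1.221 + 0.378 + 0.0441 + 0 = 1.6431
R0 > 1, so the population is growing.

growing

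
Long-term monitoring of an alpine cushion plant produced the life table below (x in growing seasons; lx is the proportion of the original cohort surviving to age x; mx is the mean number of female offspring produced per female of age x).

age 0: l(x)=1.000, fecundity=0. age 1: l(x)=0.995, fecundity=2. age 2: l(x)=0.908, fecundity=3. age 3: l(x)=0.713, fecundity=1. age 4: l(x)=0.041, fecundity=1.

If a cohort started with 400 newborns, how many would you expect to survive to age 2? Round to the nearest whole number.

Expected survivors = N0 · l_2 = 400 × 0.908 = 363.2 → 363

363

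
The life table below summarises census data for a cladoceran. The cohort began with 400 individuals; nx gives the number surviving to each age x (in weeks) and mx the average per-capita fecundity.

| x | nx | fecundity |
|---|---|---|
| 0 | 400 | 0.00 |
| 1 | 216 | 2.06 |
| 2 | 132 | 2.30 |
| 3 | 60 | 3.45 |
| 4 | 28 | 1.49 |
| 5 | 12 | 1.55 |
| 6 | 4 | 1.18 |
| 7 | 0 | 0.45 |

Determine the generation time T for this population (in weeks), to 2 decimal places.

lx = nx/n0 = nx/400: 1, 0.54, 0.33, 0.15, 0.07, 0.03, 0.01, 0
lx·mx: 0, 1.1124, 0.759, 0.5175, 0.1043, 0.0465, 0.0118, 0 → R0 = 2.5515
x·lx·mx: 0, 1.1124, 1.518, 1.5525, 0.4172, 0.2325, 0.0708, 0 → Σ = 4.9034
T = 4.9034 / 2.5515 = 1.921772… → 1.92

1.92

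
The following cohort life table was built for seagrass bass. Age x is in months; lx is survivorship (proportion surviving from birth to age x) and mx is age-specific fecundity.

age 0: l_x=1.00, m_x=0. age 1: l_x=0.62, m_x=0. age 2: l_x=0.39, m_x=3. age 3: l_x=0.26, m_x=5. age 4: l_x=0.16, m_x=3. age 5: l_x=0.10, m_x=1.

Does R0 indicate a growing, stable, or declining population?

R0 = Σ lx·mx = 0 + 0 + 1.17 + 1.3 + 0.48 + 0.1 = 3.05
R0 > 1, so the population is growing.

growing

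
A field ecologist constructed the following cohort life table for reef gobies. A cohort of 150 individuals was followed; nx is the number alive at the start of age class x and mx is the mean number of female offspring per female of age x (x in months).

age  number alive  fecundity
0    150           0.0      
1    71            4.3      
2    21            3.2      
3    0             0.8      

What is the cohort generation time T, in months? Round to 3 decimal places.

1.180

lx = nx/n0 = nx/150: 1, 0.47333…, 0.14, 0
lx·mx: 0, 2.035333…, 0.448, 0 → R0 = 2.483333…
x·lx·mx: 0, 2.035333…, 0.896, 0 → Σ = 2.931333…
T = 2.931333… / 2.483333… = 1.180403… → 1.180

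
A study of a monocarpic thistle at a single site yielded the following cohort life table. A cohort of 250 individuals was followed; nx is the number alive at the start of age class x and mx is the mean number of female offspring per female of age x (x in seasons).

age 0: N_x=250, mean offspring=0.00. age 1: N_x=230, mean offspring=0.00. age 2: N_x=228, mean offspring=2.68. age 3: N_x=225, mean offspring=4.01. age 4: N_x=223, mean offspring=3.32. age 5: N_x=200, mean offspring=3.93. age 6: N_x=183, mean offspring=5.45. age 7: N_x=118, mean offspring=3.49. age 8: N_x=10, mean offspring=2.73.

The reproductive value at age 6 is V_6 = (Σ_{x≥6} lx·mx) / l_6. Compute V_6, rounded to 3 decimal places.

7.850

lx = nx/n0 = nx/250: 1, 0.92, 0.912, 0.9, 0.892, 0.8, 0.732, 0.472, 0.04
lx·mx for x ≥ 6: 3.9894, 1.64728, 0.1092 → sum = 5.74588
V_6 = 5.74588 / l_6 = 5.74588 / 0.732 = 7.849563… → 7.850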